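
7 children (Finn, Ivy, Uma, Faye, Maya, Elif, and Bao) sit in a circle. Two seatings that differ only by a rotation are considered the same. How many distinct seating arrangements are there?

720

Seat Finn anywhere (absorbing the rotational symmetry), then permute the other 6: (6)! = 720.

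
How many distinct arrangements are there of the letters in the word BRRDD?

30

BRRDD has 5 letters with D appearing twice and R appearing twice.
The number of distinct arrangements is 5!/(2!·2!) = 120/4 = 30.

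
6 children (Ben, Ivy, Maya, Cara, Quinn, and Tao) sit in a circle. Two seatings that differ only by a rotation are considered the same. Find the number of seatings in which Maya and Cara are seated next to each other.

Treat {Maya, Cara} as one unit (2 internal orders) and seat the resulting 5 units around the table: (4)! circular arrangements.
So 2 × (4)! = 2 × 24 = 48.

48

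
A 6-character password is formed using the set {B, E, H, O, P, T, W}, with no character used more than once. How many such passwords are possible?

5040

With no repetition, fill the 6 characters in order: 7 choices, then 6, down to 2.
7 × 6 × 5 × 4 × 3 × 2 = 5040.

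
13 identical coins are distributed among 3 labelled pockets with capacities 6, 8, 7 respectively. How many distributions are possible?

41

By stars and bars, unrestricted non-negative solutions to x_1+…+x_3 = 13 number C(13+2,2) = 105.
Subtract solutions that violate a single cap (substitute x_i' = x_i − (cap_i+1)): x_1 ≥ 7 gives C(8,2) = 28; x_2 ≥ 9 gives C(6,2) = 15; x_3 ≥ 8 gives C(7,2) = 21. Together 64.
No two caps can be exceeded simultaneously, so the pair terms are all 0.
By inclusion–exclusion the count is 105 − 64 + 0 = 41.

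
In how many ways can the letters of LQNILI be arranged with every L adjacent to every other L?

60

Treat the 2 copies of L as a single block. The multiset to arrange is then {LL, I, I, N, Q}, 5 items in all.
That gives (5)!/(2!) = 60 arrangements.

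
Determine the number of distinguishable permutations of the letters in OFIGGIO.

630

Letter multiplicities in OFIGGIO: F×1, G×2, I×2, O×2.
So there are 7! / (2!·2!·2!) = 630 distinguishable arrangements.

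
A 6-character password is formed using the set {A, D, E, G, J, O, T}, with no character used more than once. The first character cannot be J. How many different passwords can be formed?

The first character has 7−1 = 6 choices (anything except J).
The remaining 5 characters are filled from the other 6 symbols without repetition: 6 × 5 × 4 × 3 × 2 = 720.
Total: 6 × 720 = 4320.

4320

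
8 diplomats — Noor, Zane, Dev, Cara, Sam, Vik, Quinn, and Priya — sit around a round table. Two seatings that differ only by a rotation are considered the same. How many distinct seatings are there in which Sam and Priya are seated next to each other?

1440

Glue Sam and Priya into a block (2 internal orders). Seating 7 units around a circle gives (6)! arrangements.
So 2 × (6)! = 2 × 720 = 1440.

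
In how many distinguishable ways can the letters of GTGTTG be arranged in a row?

The 6 letters of GTGTTG have repeats: G appearing 3 times and T appearing 3 times.
The number of distinct arrangements is 6!/(3!·3!) = 720/36 = 20.

20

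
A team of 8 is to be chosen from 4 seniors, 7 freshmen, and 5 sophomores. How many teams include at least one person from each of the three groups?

12201

Total 8-person selections from all 16: C(16,8) = 12870.
Selections missing a whole group: no seniors → C(12,8) = 495; no freshmen → C(9,8) = 9; no sophomores → C(11,8) = 165.
Add back selections omitting two groups (i.e. drawn from a single group): C(4,8) + C(7,8) + C(5,8) = 0.
By inclusion–exclusion: 12870 − 669 + 0 = 12201.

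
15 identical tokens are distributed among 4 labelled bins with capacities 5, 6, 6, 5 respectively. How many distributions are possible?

110

Without the upper bounds there are C(18,3) = 816 ways to split 15 among 4 bins.
Subtract solutions that violate a single cap (substitute x_i' = x_i − (cap_i+1)): x_1 ≥ 6 gives C(12,3) = 220; x_2 ≥ 7 gives C(11,3) = 165; x_3 ≥ 7 gives C(11,3) = 165; x_4 ≥ 6 gives C(12,3) = 220. Together 770.
Add back pairs where two caps are both exceeded: 10 + 10 + 20 + 4 + 10 + 10 = 64.
By inclusion–exclusion the count is 816 − 770 + 64 = 110.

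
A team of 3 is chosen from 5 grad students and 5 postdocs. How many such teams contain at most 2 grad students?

110

Split by how many grad students are chosen (0 through 2).
Sum: C(5,0)·C(5,3) + C(5,1)·C(5,2) + C(5,2)·C(5,1) = 10 + 50 + 50 = 110.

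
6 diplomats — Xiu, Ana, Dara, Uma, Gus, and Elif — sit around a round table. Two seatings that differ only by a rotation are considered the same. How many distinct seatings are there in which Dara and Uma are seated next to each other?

48

Glue Dara and Uma into a block (2 internal orders). Seating 5 units around a circle gives (4)! arrangements.
So 2 × (4)! = 2 × 24 = 48.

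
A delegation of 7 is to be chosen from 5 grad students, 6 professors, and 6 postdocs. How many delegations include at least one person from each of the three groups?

Total 7-person selections from all 17: C(17,7) = 19448.
Subtract selections that omit an entire group: no grad students → C(12,7) = 792; no professors → C(11,7) = 330; no postdocs → C(11,7) = 330.
Add back selections omitting two groups (i.e. drawn from a single group): C(5,7) + C(6,7) + C(6,7) = 0.
By inclusion–exclusion: 19448 − 1452 + 0 = 17996.

17996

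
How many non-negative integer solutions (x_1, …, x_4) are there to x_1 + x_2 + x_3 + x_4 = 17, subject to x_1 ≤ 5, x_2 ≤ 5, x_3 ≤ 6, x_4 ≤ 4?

Ignoring the caps, the number of non-negative solutions to x_1+…+x_4 = 17 is C(20,3) = 1140.
Subtract solutions that violate a single cap (substitute x_i' = x_i − (cap_i+1)): x_1 ≥ 6 gives C(14,3) = 364; x_2 ≥ 6 gives C(14,3) = 364; x_3 ≥ 7 gives C(13,3) = 286; x_4 ≥ 5 gives C(15,3) = 455. Together 1469.
Add back pairs where two caps are both exceeded: 56 + 35 + 84 + 35 + 84 + 56 = 350.
Subtract triples: 0 + 1 + 0 + 0 = 1.
By inclusion–exclusion the count is 1140 − 1469 + 350 − 1 = 20.

20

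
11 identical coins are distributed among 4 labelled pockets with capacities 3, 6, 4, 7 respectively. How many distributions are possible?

By stars and bars, unrestricted non-negative solutions to x_1+…+x_4 = 11 number C(11+3,3) = 364.
Subtract solutions that violate a single cap (substitute x_i' = x_i − (cap_i+1)): x_1 ≥ 4 gives C(10,3) = 120; x_2 ≥ 7 gives C(7,3) = 35; x_3 ≥ 5 gives C(9,3) = 84; x_4 ≥ 8 gives C(6,3) = 20. Together 259.
Add back pairs where two caps are both exceeded: 1 + 10 + 0 + 0 + 0 + 0 = 11.
By inclusion–exclusion the count is 364 − 259 + 11 = 116.

116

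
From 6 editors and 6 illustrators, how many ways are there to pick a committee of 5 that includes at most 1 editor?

96

Split by how many editors are chosen (0 through 1).
Sum: C(6,0)·C(6,5) + C(6,1)·C(6,4) = 6 + 90 = 96.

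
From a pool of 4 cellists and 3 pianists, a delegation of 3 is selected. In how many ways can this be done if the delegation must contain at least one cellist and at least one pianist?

Unrestricted: C(7,3) = 35 ways to pick any 3 of the 7.
Selections missing a whole group: no cellists → C(3,3) = 1; no pianists → C(4,3) = 4.
Both groups omitted at once is impossible, so 35 − 5 = 30.

30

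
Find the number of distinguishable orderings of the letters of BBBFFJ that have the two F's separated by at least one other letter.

40

There are 6!/(3!·2!) = 60 arrangements of BBBFFJ in total.
Arrangements with the F's together: treat FF as one letter, giving (5)!/(3!) = 20.
Subtracting, 60 − 20 = 40 arrangements keep the F's apart.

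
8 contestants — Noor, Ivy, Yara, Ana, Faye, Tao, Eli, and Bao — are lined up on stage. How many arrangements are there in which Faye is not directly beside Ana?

Of the 8! = 40320 arrangements, those with Faye and Ana adjacent number 2 × 7! = 10080 (treat the pair as a block with 2 internal orders).
So 40320 − 10080 = 30240 arrangements keep them apart.

30240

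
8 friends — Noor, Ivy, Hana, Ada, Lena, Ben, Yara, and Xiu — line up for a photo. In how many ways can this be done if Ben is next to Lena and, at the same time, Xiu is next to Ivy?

Treat {Ben,Lena} as one block (2 orders) and {Xiu,Ivy} as another (2 orders).
That leaves 6 units to arrange: 2 × 2 × 6! = 4 × 720 = 2880.

2880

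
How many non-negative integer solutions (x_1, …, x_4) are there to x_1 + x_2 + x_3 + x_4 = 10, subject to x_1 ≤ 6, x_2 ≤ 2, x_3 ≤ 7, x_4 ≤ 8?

133

By stars and bars, unrestricted non-negative solutions to x_1+…+x_4 = 10 number C(10+3,3) = 286.
Subtract solutions that violate a single cap (substitute x_i' = x_i − (cap_i+1)): x_1 ≥ 7 gives C(6,3) = 20; x_2 ≥ 3 gives C(10,3) = 120; x_3 ≥ 8 gives C(5,3) = 10; x_4 ≥ 9 gives C(4,3) = 4. Together 154.
Add back pairs where two caps are both exceeded: 1 + 0 + 0 + 0 + 0 + 0 = 1.
By inclusion–exclusion the count is 286 − 154 + 1 = 133.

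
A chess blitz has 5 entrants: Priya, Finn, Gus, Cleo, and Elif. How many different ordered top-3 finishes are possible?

This is an ordered selection of 3 from 5: P(5,3).
That gives 5 × 4 × 3 = 60.

60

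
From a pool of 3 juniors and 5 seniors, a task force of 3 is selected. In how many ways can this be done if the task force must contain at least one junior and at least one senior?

Unrestricted: C(8,3) = 56 ways to pick any 3 of the 8.
Selections missing a whole group: no juniors → C(5,3) = 10; no seniors → C(3,3) = 1.
Both groups omitted at once is impossible, so 56 − 11 = 45.

45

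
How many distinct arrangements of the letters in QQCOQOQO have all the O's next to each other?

30

Treat the 3 copies of O as a single block. The multiset to arrange is then {OOO, C, Q, Q, Q, Q}, 6 items in all.
That gives (6)!/(4!) = 30 arrangements.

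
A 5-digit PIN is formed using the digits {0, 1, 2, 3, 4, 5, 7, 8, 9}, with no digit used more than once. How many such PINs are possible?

Choose and order 5 of the 9 symbols: the first digit has 9 options, the next 8, and so on down to 5.
That product is 9 × 8 × 7 × 6 × 5 = 15120.

15120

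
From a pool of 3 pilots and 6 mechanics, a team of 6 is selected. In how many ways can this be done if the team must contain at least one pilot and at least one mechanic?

Total 6-person selections from all 9: C(9,6) = 84.
Subtract selections that omit an entire group: no pilots → C(6,6) = 1; no mechanics → C(3,6) = 0.
Both groups omitted at once is impossible, so 84 − 1 = 83.

83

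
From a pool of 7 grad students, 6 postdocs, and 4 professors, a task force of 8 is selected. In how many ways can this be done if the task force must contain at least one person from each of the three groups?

22813

With no constraint there are C(17,8) = 24310 possible selections.
Selections missing a whole group: no grad students → C(10,8) = 45; no postdocs → C(11,8) = 165; no professors → C(13,8) = 1287.
Add back selections omitting two groups (i.e. drawn from a single group): C(7,8) + C(6,8) + C(4,8) = 0.
By inclusion–exclusion: 24310 − 1497 + 0 = 22813.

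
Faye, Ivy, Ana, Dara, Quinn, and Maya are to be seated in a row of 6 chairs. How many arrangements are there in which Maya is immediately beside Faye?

Treat {Maya, Faye} as a single unit. There are 5 units to order, and the pair itself can be ordered 2 ways.
So the count is 2·(5)! = 240.

240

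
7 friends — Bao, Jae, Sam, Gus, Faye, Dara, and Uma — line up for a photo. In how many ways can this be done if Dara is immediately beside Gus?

Place the 5 others and the Dara-Gus pair as 6 objects in a line; the pair has 2 internal arrangements.
That gives 2 × 6! = 2 × 720 = 1440.

1440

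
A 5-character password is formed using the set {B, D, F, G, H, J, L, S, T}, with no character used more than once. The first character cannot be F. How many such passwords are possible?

The first character has 9−1 = 8 choices (anything except F).
The remaining 4 characters are filled from the other 8 symbols without repetition: 8 × 7 × 6 × 5 = 1680.
Total: 8 × 1680 = 13440.

13440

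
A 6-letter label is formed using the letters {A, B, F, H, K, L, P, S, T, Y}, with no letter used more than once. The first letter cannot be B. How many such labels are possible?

136080

The first letter has 10−1 = 9 choices (anything except B).
The remaining 5 letters are filled from the other 9 symbols without repetition: 9 × 8 × 7 × 6 × 5 = 15120.
Total: 9 × 15120 = 136080.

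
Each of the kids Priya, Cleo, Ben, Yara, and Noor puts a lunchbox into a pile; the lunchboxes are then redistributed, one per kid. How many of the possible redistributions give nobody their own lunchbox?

Let Aᵢ be the assignments in which kid i gets their own lunchbox. We want the size of the complement of A₁∪…∪A_5.
By inclusion–exclusion this is Σ_{j=0}^{5} (−1)^j C(5,j)·(5−j)!.
Computing: 120 − 120 + 60 − 20 + 5 − 1 = 44.

44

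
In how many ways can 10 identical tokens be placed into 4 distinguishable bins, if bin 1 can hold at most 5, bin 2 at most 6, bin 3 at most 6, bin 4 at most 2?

Without the upper bounds there are C(13,3) = 286 ways to split 10 among 4 bins.
Subtract solutions that violate a single cap (substitute x_i' = x_i − (cap_i+1)): x_1 ≥ 6 gives C(7,3) = 35; x_2 ≥ 7 gives C(6,3) = 20; x_3 ≥ 7 gives C(6,3) = 20; x_4 ≥ 3 gives C(10,3) = 120. Together 195.
Add back pairs where two caps are both exceeded: 0 + 0 + 4 + 0 + 1 + 1 = 6.
By inclusion–exclusion the count is 286 − 195 + 6 = 97.

97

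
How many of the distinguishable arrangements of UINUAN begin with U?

Fix U in the first position and arrange the remaining 5 letters.
Those 5 letters have N appearing twice, giving (5)!/(2!) = 60.

60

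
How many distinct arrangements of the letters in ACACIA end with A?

30

Fix A in the last position and arrange the remaining 5 letters.
Those 5 letters have A appearing twice and C appearing twice, giving (5)!/(2!·2!) = 30.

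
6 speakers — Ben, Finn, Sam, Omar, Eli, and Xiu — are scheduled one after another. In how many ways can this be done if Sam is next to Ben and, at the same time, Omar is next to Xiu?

Treat {Sam,Ben} as one block (2 orders) and {Omar,Xiu} as another (2 orders).
That leaves 4 units to arrange: 2 × 2 × 4! = 4 × 24 = 96.

96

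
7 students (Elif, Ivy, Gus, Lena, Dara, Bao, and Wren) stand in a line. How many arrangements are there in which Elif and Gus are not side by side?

3600

Of the 7! = 5040 arrangements, those with Elif and Gus adjacent number 2 × 6! = 1440 (treat the pair as a block with 2 internal orders).
So 5040 − 1440 = 3600 arrangements keep them apart.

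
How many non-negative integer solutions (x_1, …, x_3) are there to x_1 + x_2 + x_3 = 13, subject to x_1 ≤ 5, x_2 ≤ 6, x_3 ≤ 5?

10

By stars and bars, unrestricted non-negative solutions to x_1+…+x_3 = 13 number C(13+2,2) = 105.
Subtract solutions that violate a single cap (substitute x_i' = x_i − (cap_i+1)): x_1 ≥ 6 gives C(9,2) = 36; x_2 ≥ 7 gives C(8,2) = 28; x_3 ≥ 6 gives C(9,2) = 36. Together 100.
Add back pairs where two caps are both exceeded: 1 + 3 + 1 = 5.
By inclusion–exclusion the count is 105 − 100 + 5 = 10.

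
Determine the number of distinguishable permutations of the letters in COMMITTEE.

COMMITTEE has 9 letters with E appearing twice, M appearing twice, and T appearing twice.
So there are 9! / (2!·2!·2!) = 45360 distinguishable arrangements.

45360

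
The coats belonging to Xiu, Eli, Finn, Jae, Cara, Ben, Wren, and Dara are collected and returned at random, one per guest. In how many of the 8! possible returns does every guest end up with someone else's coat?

14833

Let Aᵢ be the assignments in which guest i gets their own coat. We want the size of the complement of A₁∪…∪A_8.
By inclusion–exclusion this is Σ_{j=0}^{8} (−1)^j C(8,j)·(8−j)!.
Computing: 40320 − 40320 + 20160 − 6720 + 1680 − 336 + 56 − 8 + 1 = 14833.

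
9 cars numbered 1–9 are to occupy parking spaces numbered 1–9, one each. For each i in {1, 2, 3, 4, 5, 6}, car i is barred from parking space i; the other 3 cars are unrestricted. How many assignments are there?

183822

Let Aᵢ (for 1 ≤ i ≤ 6) be the placements that put car i in its forbidden parking space. Any j of these fix j positions, leaving (9−j)! ways to fill the rest, and there are C(6,j) ways to pick which j.
By inclusion–exclusion, the number of valid placements is Σ_{j=0}^{6} (−1)^j C(6,j)·(9−j)!.
Computing: 362880 − 241920 + 75600 − 14400 + 1800 − 144 + 6 = 183822.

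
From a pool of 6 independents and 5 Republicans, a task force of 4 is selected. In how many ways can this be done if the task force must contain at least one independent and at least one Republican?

Total 4-person selections from all 11: C(11,4) = 330.
Selections missing a whole group: no independents → C(5,4) = 5; no Republicans → C(6,4) = 15.
Both groups omitted at once is impossible, so 330 − 20 = 310.

310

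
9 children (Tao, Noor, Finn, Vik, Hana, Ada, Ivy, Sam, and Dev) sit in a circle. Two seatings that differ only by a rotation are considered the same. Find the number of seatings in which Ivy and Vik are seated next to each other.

Glue Ivy and Vik into a block (2 internal orders). Seating 8 units around a circle gives (7)! arrangements.
So 2 × (7)! = 2 × 5040 = 10080.

10080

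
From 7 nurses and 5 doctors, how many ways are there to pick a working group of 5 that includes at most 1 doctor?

196

Split by how many doctors are chosen (0 through 1).
Sum: C(5,0)·C(7,5) + C(5,1)·C(7,4) = 21 + 175 = 196.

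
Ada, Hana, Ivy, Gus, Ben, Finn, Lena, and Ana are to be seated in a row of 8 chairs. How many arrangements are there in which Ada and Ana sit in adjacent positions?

Glue Ada and Ana into one block (2 internal orders), leaving 7 units to arrange in a row.
That gives 2 × 7! = 2 × 5040 = 10080.

10080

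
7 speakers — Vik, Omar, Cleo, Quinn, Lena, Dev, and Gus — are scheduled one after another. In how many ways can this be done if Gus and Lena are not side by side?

Of the 7! = 5040 arrangements, those with Gus and Lena adjacent number 2 × 6! = 1440 (treat the pair as a block with 2 internal orders).
Complementary counting: 5040 − 1440 = 3600.

3600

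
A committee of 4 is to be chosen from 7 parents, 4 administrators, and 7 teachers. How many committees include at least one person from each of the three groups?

1470

With no constraint there are C(18,4) = 3060 possible selections.
Selections missing a whole group: no parents → C(11,4) = 330; no administrators → C(14,4) = 1001; no teachers → C(11,4) = 330.
Add back selections omitting two groups (i.e. drawn from a single group): C(7,4) + C(4,4) + C(7,4) = 71.
By inclusion–exclusion: 3060 − 1661 + 71 = 1470.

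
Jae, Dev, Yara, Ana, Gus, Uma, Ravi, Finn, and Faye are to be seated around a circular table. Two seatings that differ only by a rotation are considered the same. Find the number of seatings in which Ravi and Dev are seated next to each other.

10080

Treat {Ravi, Dev} as one unit (2 internal orders) and seat the resulting 8 units around the table: (7)! circular arrangements.
So 2 × (7)! = 2 × 5040 = 10080.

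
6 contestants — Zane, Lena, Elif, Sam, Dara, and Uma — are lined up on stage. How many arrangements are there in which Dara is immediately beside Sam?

Treat {Dara, Sam} as a single unit. There are 5 units to order, and the pair itself can be ordered 2 ways.
So the count is 2·(5)! = 240.

240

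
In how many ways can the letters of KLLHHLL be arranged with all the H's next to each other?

Treat the 2 copies of H as a single block. The multiset to arrange is then {HH, K, L, L, L, L}, 6 items in all.
That gives (6)!/(4!) = 30 arrangements.

30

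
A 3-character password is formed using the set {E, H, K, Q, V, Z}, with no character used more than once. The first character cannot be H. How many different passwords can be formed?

100

The first character has 6−1 = 5 choices (anything except H).
The remaining 2 characters are filled from the other 5 symbols without repetition: 5 × 4 = 20.
Total: 5 × 20 = 100.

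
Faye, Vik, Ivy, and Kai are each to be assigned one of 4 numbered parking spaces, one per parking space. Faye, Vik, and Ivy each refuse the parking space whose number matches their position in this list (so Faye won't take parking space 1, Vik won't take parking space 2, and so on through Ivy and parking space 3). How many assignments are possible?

11

Let Aᵢ (for i ∈ {1, 2, 3}) be the placements that put person i in their forbidden parking space. Any j of these fix j positions, leaving (4−j)! ways to fill the rest, and there are C(3,j) ways to pick which j.
By inclusion–exclusion, the number of valid placements is Σ_{j=0}^{3} (−1)^j C(3,j)·(4−j)!.
Computing: 24 − 18 + 6 − 1 = 11.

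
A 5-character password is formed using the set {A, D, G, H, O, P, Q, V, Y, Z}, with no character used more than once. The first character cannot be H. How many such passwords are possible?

The first character has 10−1 = 9 choices (anything except H).
The remaining 4 characters are filled from the other 9 symbols without repetition: 9 × 8 × 7 × 6 = 3024.
Total: 9 × 3024 = 27216.

27216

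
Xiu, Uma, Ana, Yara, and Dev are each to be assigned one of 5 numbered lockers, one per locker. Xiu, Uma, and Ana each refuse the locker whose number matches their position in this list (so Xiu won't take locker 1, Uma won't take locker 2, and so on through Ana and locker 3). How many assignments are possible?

64

Let Aᵢ (for i ∈ {1, 2, 3}) be the placements that put person i in their forbidden locker. Any j of these fix j positions, leaving (5−j)! ways to fill the rest, and there are C(3,j) ways to pick which j.
By inclusion–exclusion, the number of valid placements is Σ_{j=0}^{3} (−1)^j C(3,j)·(5−j)!.
Computing: 120 − 72 + 18 − 2 = 64.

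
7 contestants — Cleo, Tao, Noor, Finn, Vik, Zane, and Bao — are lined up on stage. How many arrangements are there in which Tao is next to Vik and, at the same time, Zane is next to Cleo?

480

Treat {Tao,Vik} as one block (2 orders) and {Zane,Cleo} as another (2 orders).
That leaves 5 units to arrange: 2 × 2 × 5! = 4 × 120 = 480.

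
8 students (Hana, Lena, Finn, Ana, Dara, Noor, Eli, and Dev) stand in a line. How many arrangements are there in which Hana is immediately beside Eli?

10080

Place the 6 others and the Hana-Eli pair as 7 objects in a line; the pair has 2 internal arrangements.
So the count is 2·(7)! = 10080.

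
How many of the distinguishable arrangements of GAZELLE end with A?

With the last slot taken by A, it remains to arrange the other 6 letters (GZELLE).
Those 6 letters have E appearing twice and L appearing twice, giving (6)!/(2!·2!) = 180.

180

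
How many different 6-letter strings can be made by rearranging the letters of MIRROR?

Letter multiplicities in MIRROR: I×1, M×1, O×1, R×3.
So there are 6! / (3!) = 120 distinguishable arrangements.

120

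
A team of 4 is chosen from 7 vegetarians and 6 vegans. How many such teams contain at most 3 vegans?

Split by how many vegans are chosen (0 through 3).
Sum: C(6,0)·C(7,4) + C(6,1)·C(7,3) + C(6,2)·C(7,2) + C(6,3)·C(7,1) = 35 + 210 + 315 + 140 = 700.

700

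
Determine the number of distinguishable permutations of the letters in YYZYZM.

The 6 letters of YYZYZM have repeats: Y appearing 3 times and Z appearing twice.
Dividing 6! = 720 by 3!·2! = 12 for the repeated letters gives 60.

60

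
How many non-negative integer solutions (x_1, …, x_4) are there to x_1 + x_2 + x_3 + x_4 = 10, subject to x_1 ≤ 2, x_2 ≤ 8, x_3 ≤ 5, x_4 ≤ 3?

Without the upper bounds there are C(13,3) = 286 ways to split 10 among 4 variables.
Subtract solutions that violate a single cap (substitute x_i' = x_i − (cap_i+1)): x_1 ≥ 3 gives C(10,3) = 120; x_2 ≥ 9 gives C(4,3) = 4; x_3 ≥ 6 gives C(7,3) = 35; x_4 ≥ 4 gives C(9,3) = 84. Together 243.
Add back pairs where two caps are both exceeded: 0 + 4 + 20 + 0 + 0 + 1 = 25.
By inclusion–exclusion the count is 286 − 243 + 25 = 68.

68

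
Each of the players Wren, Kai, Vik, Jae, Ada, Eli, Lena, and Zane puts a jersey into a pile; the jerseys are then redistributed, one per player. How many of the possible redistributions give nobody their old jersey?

Let Aᵢ be the assignments in which player i gets their old jersey. We want the size of the complement of A₁∪…∪A_8.
By inclusion–exclusion this is Σ_{j=0}^{8} (−1)^j C(8,j)·(8−j)!.
Computing: 40320 − 40320 + 20160 − 6720 + 1680 − 336 + 56 − 8 + 1 = 14833.

14833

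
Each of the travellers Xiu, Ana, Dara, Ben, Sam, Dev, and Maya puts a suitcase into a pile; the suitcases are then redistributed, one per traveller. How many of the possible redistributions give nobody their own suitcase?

This is the derangement count D_7: permutations of 7 items with no fixed point.
By inclusion–exclusion this is Σ_{j=0}^{7} (−1)^j C(7,j)·(7−j)!.
Computing: 5040 − 5040 + 2520 − 840 + 210 − 42 + 7 − 1 = 1854.

1854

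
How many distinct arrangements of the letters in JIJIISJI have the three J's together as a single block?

30

Treat the 3 copies of J as a single block. The multiset to arrange is then {JJJ, I, I, I, I, S}, 6 items in all.
That gives (6)!/(4!) = 30 arrangements.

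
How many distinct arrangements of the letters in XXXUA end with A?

Fix A in the last position and arrange the remaining 4 letters.
Those 4 letters have X appearing 3 times, giving (4)!/(3!) = 4.

4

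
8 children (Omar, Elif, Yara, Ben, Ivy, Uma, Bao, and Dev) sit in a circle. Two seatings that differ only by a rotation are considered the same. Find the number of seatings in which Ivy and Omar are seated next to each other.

1440

Glue Ivy and Omar into a block (2 internal orders). Seating 7 units around a circle gives (6)! arrangements.
So 2 × (6)! = 2 × 720 = 1440.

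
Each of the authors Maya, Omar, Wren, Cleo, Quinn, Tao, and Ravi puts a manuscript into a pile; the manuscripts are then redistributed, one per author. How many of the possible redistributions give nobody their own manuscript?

Count assignments avoiding every fixed point. For any j of the 7 authors fixed to their own manuscript, the other 7−j can be arranged in (7−j)! ways.
By inclusion–exclusion this is Σ_{j=0}^{7} (−1)^j C(7,j)·(7−j)!.
Computing: 5040 − 5040 + 2520 − 840 + 210 − 42 + 7 − 1 = 1854.

1854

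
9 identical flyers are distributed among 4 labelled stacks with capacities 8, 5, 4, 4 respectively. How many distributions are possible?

Ignoring the caps, the number of non-negative solutions to x_1+…+x_4 = 9 is C(12,3) = 220.
Subtract solutions that violate a single cap (substitute x_i' = x_i − (cap_i+1)): x_1 ≥ 9 gives C(3,3) = 1; x_2 ≥ 6 gives C(6,3) = 20; x_3 ≥ 5 gives C(7,3) = 35; x_4 ≥ 5 gives C(7,3) = 35. Together 91.
No two caps can be exceeded simultaneously, so the pair terms are all 0.
By inclusion–exclusion the count is 220 − 91 + 0 = 129.

129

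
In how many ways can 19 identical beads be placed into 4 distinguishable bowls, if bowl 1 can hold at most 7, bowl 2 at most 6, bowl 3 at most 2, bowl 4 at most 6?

10

Without the upper bounds there are C(22,3) = 1540 ways to split 19 among 4 bowls.
Subtract solutions that violate a single cap (substitute x_i' = x_i − (cap_i+1)): x_1 ≥ 8 gives C(14,3) = 364; x_2 ≥ 7 gives C(15,3) = 455; x_3 ≥ 3 gives C(19,3) = 969; x_4 ≥ 7 gives C(15,3) = 455. Together 2243.
Add back pairs where two caps are both exceeded: 35 + 165 + 35 + 220 + 56 + 220 = 731.
Subtract triples: 4 + 0 + 4 + 10 = 18.
By inclusion–exclusion the count is 1540 − 2243 + 731 − 18 = 10.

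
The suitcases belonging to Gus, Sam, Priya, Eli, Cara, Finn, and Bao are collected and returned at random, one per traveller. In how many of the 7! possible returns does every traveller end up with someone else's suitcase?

This is the derangement count D_7: permutations of 7 items with no fixed point.
By inclusion–exclusion this is Σ_{j=0}^{7} (−1)^j C(7,j)·(7−j)!.
Computing: 5040 − 5040 + 2520 − 840 + 210 − 42 + 7 − 1 = 1854.

1854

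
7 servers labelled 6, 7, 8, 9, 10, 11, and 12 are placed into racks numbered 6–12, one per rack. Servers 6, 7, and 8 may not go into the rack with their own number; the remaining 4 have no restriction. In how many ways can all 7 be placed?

Let Aᵢ (for i ∈ {6, 7, 8}) be the placements that put server i in its forbidden rack. Any j of these fix j positions, leaving (7−j)! ways to fill the rest, and there are C(3,j) ways to pick which j.
By inclusion–exclusion, the number of valid placements is Σ_{j=0}^{3} (−1)^j C(3,j)·(7−j)!.
Computing: 5040 − 2160 + 360 − 24 = 3216.

3216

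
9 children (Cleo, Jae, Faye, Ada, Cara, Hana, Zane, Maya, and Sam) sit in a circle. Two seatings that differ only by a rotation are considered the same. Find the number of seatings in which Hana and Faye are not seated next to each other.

30240

All circular seatings of 9 people number (8)! = 40320.
Those with Hana next to Faye: fuse the pair into one unit and seat 8 units around a circle — 2·(7)! = 10080.
Subtracting, 40320 − 10080 = 30240.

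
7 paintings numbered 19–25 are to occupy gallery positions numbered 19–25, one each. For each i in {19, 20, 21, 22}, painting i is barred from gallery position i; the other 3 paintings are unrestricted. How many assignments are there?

2790

Let Aᵢ (for 19 ≤ i ≤ 22) be the placements that put painting i in its forbidden gallery position. Any j of these fix j positions, leaving (7−j)! ways to fill the rest, and there are C(4,j) ways to pick which j.
By inclusion–exclusion, the number of valid placements is Σ_{j=0}^{4} (−1)^j C(4,j)·(7−j)!.
Computing: 5040 − 2880 + 720 − 96 + 6 = 2790.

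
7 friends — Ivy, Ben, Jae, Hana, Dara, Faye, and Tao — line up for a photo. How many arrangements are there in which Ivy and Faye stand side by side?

Place the 5 others and the Ivy-Faye pair as 6 objects in a line; the pair has 2 internal arrangements.
That gives 2 × 6! = 2 × 720 = 1440.

1440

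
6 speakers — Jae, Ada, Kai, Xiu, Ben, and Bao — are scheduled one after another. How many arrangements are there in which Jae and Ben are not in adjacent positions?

There are 6! = 720 arrangements in all. If Jae and Ben are adjacent, merging them into one block gives 2·(5)! = 240 arrangements.
So 720 − 240 = 480 arrangements keep them apart.

480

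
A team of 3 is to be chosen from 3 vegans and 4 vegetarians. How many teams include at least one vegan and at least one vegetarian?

30

Total 3-person selections from all 7: C(7,3) = 35.
Selections missing a whole group: no vegans → C(4,3) = 4; no vegetarians → C(3,3) = 1.
Both groups omitted at once is impossible, so 35 − 5 = 30.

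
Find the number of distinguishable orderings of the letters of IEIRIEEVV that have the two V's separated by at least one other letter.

3920

Total arrangements of IEIRIEEVV: 9!/(3!·3!·2!) = 5040.
If the two V's are adjacent, glue them into one block, leaving 8 items to arrange: (8)!/(3!·3!) = 1120 ways.
Hence 5040 − 1120 = 3920.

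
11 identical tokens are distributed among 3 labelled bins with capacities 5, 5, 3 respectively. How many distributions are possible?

Ignoring the caps, the number of non-negative solutions to x_1+…+x_3 = 11 is C(13,2) = 78.
Subtract solutions that violate a single cap (substitute x_i' = x_i − (cap_i+1)): x_1 ≥ 6 gives C(7,2) = 21; x_2 ≥ 6 gives C(7,2) = 21; x_3 ≥ 4 gives C(9,2) = 36. Together 78.
Add back pairs where two caps are both exceeded: 0 + 3 + 3 = 6.
By inclusion–exclusion the count is 78 − 78 + 6 = 6.

6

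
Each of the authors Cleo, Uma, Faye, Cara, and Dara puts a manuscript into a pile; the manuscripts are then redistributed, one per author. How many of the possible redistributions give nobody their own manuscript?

This is the derangement count D_5: permutations of 5 items with no fixed point.
By inclusion–exclusion this is Σ_{j=0}^{5} (−1)^j C(5,j)·(5−j)!.
Computing: 120 − 120 + 60 − 20 + 5 − 1 = 44.

44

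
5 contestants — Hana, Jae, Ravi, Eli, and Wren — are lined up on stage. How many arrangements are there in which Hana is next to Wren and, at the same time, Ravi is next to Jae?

Treat {Hana,Wren} as one block (2 orders) and {Ravi,Jae} as another (2 orders).
That leaves 3 units to arrange: 2 × 2 × 3! = 4 × 6 = 24.

24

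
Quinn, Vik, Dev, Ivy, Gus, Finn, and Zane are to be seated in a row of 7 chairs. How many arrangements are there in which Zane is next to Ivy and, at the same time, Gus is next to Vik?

Treat {Zane,Ivy} as one block (2 orders) and {Gus,Vik} as another (2 orders).
That leaves 5 units to arrange: 2 × 2 × 5! = 4 × 120 = 480.

480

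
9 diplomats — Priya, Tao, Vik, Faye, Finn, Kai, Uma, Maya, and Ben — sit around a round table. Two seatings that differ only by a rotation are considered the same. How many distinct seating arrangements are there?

Around a circle, 9 distinct people have 9!/9 = (8)! = 40320 rotationally distinct seatings.

40320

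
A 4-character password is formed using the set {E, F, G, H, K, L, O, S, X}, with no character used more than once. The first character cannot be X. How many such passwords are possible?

2688

The first character has 9−1 = 8 choices (anything except X).
The remaining 3 characters are filled from the other 8 symbols without repetition: 8 × 7 × 6 = 336.
Total: 8 × 336 = 2688.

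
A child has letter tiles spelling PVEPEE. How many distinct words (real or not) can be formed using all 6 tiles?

60

PVEPEE has 6 letters with E appearing 3 times and P appearing twice.
Dividing 6! = 720 by 3!·2! = 12 for the repeated letters gives 60.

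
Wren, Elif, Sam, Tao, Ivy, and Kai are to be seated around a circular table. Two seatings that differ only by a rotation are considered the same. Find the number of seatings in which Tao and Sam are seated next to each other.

Glue Tao and Sam into a block (2 internal orders). Seating 5 units around a circle gives (4)! arrangements.
So 2 × (4)! = 2 × 24 = 48.

48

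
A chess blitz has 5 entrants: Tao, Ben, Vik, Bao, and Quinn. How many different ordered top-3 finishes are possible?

60

This is an ordered selection of 3 from 5: P(5,3).
That gives 5 × 4 × 3 = 60.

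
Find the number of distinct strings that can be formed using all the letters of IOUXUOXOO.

The 9 letters of IOUXUOXOO have repeats: O appearing 4 times, U appearing twice, and X appearing twice.
So there are 9! / (4!·2!·2!) = 3780 distinguishable arrangements.

3780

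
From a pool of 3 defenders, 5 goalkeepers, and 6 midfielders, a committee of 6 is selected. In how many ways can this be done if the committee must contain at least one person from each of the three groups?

2430

Total 6-person selections from all 14: C(14,6) = 3003.
Selections missing a whole group: no defenders → C(11,6) = 462; no goalkeepers → C(9,6) = 84; no midfielders → C(8,6) = 28.
Add back selections omitting two groups (i.e. drawn from a single group): C(3,6) + C(5,6) + C(6,6) = 1.
By inclusion–exclusion: 3003 − 574 + 1 = 2430.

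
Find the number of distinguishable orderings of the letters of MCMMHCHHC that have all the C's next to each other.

Treat the 3 copies of C as a single block. The multiset to arrange is then {CCC, H, H, H, M, M, M}, 7 items in all.
That gives (7)!/(3!·3!) = 140 arrangements.

140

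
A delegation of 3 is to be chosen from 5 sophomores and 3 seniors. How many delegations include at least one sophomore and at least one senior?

45

Total 3-person selections from all 8: C(8,3) = 56.
Selections missing a whole group: no sophomores → C(3,3) = 1; no seniors → C(5,3) = 10.
Both groups omitted at once is impossible, so 56 − 11 = 45.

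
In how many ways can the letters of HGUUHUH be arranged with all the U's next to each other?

Treat the 3 copies of U as a single block. The multiset to arrange is then {UUU, G, H, H, H}, 5 items in all.
That gives (5)!/(3!) = 20 arrangements.

20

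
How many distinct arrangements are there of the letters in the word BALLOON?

The 7 letters of BALLOON have repeats: L appearing twice and O appearing twice.
So there are 7! / (2!·2!) = 1260 distinguishable arrangements.

1260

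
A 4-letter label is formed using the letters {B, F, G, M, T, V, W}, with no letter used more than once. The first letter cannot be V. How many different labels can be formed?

The first letter has 7−1 = 6 choices (anything except V).
The remaining 3 letters are filled from the other 6 symbols without repetition: 6 × 5 × 4 = 120.
Total: 6 × 120 = 720.

720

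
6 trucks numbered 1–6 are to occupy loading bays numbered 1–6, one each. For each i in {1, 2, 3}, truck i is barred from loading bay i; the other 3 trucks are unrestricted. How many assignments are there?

Let Aᵢ (for i ∈ {1, 2, 3}) be the placements that put truck i in its forbidden loading bay. Any j of these fix j positions, leaving (6−j)! ways to fill the rest, and there are C(3,j) ways to pick which j.
By inclusion–exclusion, the number of valid placements is Σ_{j=0}^{3} (−1)^j C(3,j)·(6−j)!.
Computing: 720 − 360 + 72 − 6 = 426.

426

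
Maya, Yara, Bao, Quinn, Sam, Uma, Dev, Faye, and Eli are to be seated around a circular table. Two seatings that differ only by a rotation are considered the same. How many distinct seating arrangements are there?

40320

Around a circle, 9 distinct people have 9!/9 = (8)! = 40320 rotationally distinct seatings.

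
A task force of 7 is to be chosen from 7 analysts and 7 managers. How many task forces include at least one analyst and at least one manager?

Total 7-person selections from all 14: C(14,7) = 3432.
Selections missing a whole group: no analysts → C(7,7) = 1; no managers → C(7,7) = 1.
Both groups omitted at once is impossible, so 3432 − 2 = 3430.

3430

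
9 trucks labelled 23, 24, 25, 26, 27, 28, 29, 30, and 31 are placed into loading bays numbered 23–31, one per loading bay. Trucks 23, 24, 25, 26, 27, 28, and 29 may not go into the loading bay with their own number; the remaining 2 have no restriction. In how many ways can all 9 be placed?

Let Aᵢ (for 23 ≤ i ≤ 29) be the placements that put truck i in its forbidden loading bay. Any j of these fix j positions, leaving (9−j)! ways to fill the rest, and there are C(7,j) ways to pick which j.
By inclusion–exclusion, the number of valid placements is Σ_{j=0}^{7} (−1)^j C(7,j)·(9−j)!.
Computing: 362880 − 282240 + 105840 − 25200 + 4200 − 504 + 42 − 2 = 165016.

165016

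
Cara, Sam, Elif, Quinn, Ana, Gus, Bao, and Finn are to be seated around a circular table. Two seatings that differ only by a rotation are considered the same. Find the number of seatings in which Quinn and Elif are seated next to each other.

1440

Glue Quinn and Elif into a block (2 internal orders). Seating 7 units around a circle gives (6)! arrangements.
So 2 × (6)! = 2 × 720 = 1440.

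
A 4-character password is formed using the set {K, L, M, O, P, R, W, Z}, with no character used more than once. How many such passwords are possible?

1680

This is a permutation of 4 out of 8: P(8,4) = 8!/4!.
8 × 7 × 6 × 5 = 1680.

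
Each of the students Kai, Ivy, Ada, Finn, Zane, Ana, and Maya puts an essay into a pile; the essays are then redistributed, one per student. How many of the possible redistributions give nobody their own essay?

Let Aᵢ be the assignments in which student i gets their own essay. We want the size of the complement of A₁∪…∪A_7.
By inclusion–exclusion this is Σ_{j=0}^{7} (−1)^j C(7,j)·(7−j)!.
Computing: 5040 − 5040 + 2520 − 840 + 210 − 42 + 7 − 1 = 1854.

1854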